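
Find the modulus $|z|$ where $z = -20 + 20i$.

|z| = sqrt(a^2 + b^2) = sqrt((-20)^2 + 20^2) = sqrt(800) = sqrt(800)


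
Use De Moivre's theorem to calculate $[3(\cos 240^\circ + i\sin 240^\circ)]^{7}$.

By De Moivre: z^n = r^n(cos(nθ) + i sin(nθ))
= 3^7(cos(7*240°) + i sin(7*240°))
= 2187(cos 240° + i sin 240°)
= -2187/2 - (2187*sqrt(3)/2)i


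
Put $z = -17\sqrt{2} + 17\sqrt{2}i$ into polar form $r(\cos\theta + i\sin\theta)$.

r = |z| = sqrt(a^2 + b^2) = sqrt((-17*sqrt(2))^2 + (17*sqrt(2))^2) = sqrt(578 + 578) = sqrt(1156) = 34
θ = arctan(b/a) = arctan(24.0416/-24.0416) (quadrant-adjusted) = 135°
z = 34(cos 135° + i sin 135°)


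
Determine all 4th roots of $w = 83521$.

|w| = 83521, arg(w) = 0°
Root modulus = 83521^(1/4) = 17
Root arguments: θ_k = (0° + 360°k)/4 for k = 0, 1, ..., 3
Roots: 17, 17i, -17, -17i


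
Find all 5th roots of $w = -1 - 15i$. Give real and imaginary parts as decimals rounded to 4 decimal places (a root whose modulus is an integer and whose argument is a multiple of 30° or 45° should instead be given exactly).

|w| = sqrt(226) ≈ 15.033296, arg(w) ≈ 266.185925°
Root modulus = sqrt(226)^(1/5) ≈ 1.719534
Root arguments: θ_k = (arg(w) + 360°k)/5 for k = 0, 1, ..., 4
Compute each root as (root modulus)(cos θ_k + i sin θ_k) using full-precision intermediates, then round to 4 decimal places.
Roots: 1.0291 + 1.3776i, -0.9921 + 1.4045i, -1.6423 - 0.5095i, -0.0229 - 1.7194i, 1.6282 - 0.5531i


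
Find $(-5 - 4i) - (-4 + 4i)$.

(-5 - (-4)) + (-4 - 4)i = -1 - 8i


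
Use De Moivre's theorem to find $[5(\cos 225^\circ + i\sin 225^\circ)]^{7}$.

By De Moivre: z^n = r^n(cos(nθ) + i sin(nθ))
= 5^7(cos(7*225°) + i sin(7*225°))
= 78125(cos 135° + i sin 135°)
= -78125*sqrt(2)/2 + (78125*sqrt(2)/2)i


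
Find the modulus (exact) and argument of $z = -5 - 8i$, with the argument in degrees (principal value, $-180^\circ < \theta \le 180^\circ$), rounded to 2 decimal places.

|z| = sqrt((-5)^2 + (-8)^2) = sqrt(89)
arg(z) = arctan(b/a) = arctan(-8/-5) (quadrant-adjusted) = -122.01°


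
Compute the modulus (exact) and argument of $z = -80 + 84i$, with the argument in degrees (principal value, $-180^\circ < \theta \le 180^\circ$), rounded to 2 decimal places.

|z| = sqrt((-80)^2 + 84^2) = 116
arg(z) = arctan(b/a) = arctan(84/-80) (quadrant-adjusted) = 133.60°


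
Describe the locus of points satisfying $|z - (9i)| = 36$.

|z - z0| = r describes a circle centered at z0 with radius r
Here z0 = 9i and r = 36
Locus: Circle centered at (0, 9) with radius 36


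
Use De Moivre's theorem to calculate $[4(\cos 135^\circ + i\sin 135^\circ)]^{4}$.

By De Moivre: z^n = r^n(cos(nθ) + i sin(nθ))
= 4^4(cos(4*135°) + i sin(4*135°))
= 256(cos 180° + i sin 180°)
= -256


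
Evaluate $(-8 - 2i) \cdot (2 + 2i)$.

(a1*a2 - b1*b2) + (a1*b2 + b1*a2)i
= (-16 - (-4)) + (-16 + (-4))i
= -12 - 20i


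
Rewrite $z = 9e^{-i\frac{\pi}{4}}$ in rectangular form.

a = r cos θ = 9 * sqrt(2)/2 = 9*sqrt(2)/2
b = r sin θ = 9 * -sqrt(2)/2 = -9*sqrt(2)/2
z = 9*sqrt(2)/2 - (9*sqrt(2)/2)i


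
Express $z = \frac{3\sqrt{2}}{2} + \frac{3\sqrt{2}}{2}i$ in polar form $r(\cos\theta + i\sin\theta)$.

r = |z| = sqrt(a^2 + b^2) = sqrt((3*sqrt(2)/2)^2 + (3*sqrt(2)/2)^2) = sqrt(9/2 + 9/2) = sqrt(9) = 3
θ = arctan(b/a) = arctan(2.1213/2.1213) (quadrant-adjusted) = 45°
z = 3(cos 45° + i sin 45°)


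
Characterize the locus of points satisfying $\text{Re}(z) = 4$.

Re(z) = x where z = x + yi; the equation x = 4 is satisfied by all points with that x-coordinate
Locus: Vertical line x = 4


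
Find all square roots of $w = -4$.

|w| = 4, arg(w) = 180°
Root modulus = 4^(1/2) = 2
Root arguments: θ_k = (180° + 360°k)/2 for k = 0, 1, ..., 1
Roots: 2i, -2i


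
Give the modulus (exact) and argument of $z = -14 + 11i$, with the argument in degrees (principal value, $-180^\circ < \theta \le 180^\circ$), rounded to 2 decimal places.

|z| = sqrt((-14)^2 + 11^2) = sqrt(317)
arg(z) = arctan(b/a) = arctan(11/-14) (quadrant-adjusted) = 141.84°


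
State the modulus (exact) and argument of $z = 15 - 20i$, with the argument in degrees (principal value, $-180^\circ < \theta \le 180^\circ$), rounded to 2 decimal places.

|z| = sqrt(15^2 + (-20)^2) = 25
arg(z) = arctan(b/a) = arctan(-20/15) (quadrant-adjusted) = -53.13°


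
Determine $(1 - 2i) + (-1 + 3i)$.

(1 + (-1)) + (-2 + 3)i = i


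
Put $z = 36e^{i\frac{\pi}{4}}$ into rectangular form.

a = r cos θ = 36 * sqrt(2)/2 = 18*sqrt(2)
b = r sin θ = 36 * sqrt(2)/2 = 18*sqrt(2)
z = 18*sqrt(2) + 18*sqrt(2)i


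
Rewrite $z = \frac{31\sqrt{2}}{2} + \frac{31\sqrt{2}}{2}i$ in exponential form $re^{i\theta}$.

r = |z| = sqrt((31*sqrt(2)/2)^2 + (31*sqrt(2)/2)^2) = sqrt(961/2 + 961/2) = sqrt(961) = 31
θ = arctan(b/a) = arctan(21.9203/21.9203) (quadrant-adjusted) = 45° = π/4
z = 31e^(i*π/4)


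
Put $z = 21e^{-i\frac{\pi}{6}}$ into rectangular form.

a = r cos θ = 21 * sqrt(3)/2 = 21*sqrt(3)/2
b = r sin θ = 21 * -1/2 = -21/2
z = 21*sqrt(3)/2 - (21/2)i


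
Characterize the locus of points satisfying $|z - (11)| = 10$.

|z - z0| = r describes a circle centered at z0 with radius r
Here z0 = 11 and r = 10
Locus: Circle centered at (11, 0) with radius 10


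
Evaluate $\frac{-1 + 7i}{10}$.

Divisor is real, so divide each part by 10:
= -1/10 + (7/10)i


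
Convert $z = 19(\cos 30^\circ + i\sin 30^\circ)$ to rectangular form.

a = r cos θ = 19 * sqrt(3)/2 = 19*sqrt(3)/2
b = r sin θ = 19 * 1/2 = 19/2
z = 19*sqrt(3)/2 + (19/2)i


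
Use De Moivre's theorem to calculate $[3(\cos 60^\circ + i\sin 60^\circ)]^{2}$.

By De Moivre: z^n = r^n(cos(nθ) + i sin(nθ))
= 3^2(cos(2*60°) + i sin(2*60°))
= 9(cos 120° + i sin 120°)
= -9/2 + (9*sqrt(3)/2)i


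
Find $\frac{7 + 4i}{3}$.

Divisor is real, so divide each part by 3:
= 7/3 + (4/3)i


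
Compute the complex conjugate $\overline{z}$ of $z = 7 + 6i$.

If z = a + bi, then conjugate(z) = a - bi
conjugate(7 + 6i) = 7 - 6i


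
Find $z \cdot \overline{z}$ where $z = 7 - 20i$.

z * conjugate(z) = |z|^2 = a^2 + b^2
= 7^2 + (-20)^2 = 449


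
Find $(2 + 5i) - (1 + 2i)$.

(2 - 1) + (5 - 2)i = 1 + 3i


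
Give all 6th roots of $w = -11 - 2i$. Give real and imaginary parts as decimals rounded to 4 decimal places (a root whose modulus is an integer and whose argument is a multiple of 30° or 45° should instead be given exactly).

|w| = sqrt(125) ≈ 11.180340, arg(w) ≈ 190.304846°
Root modulus = sqrt(125)^(1/6) ≈ 1.495349
Root arguments: θ_k = (arg(w) + 360°k)/6 for k = 0, 1, ..., 5
Compute each root as (root modulus)(cos θ_k + i sin θ_k) using full-precision intermediates, then round to 4 decimal places.
Roots: 1.2720 + 0.7862i, -0.0448 + 1.4947i, -1.3168 + 0.7085i, -1.2720 - 0.7862i, 0.0448 - 1.4947i, 1.3168 - 0.7085i


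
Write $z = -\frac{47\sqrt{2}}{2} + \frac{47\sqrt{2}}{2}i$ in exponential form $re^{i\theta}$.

r = |z| = sqrt((-47*sqrt(2)/2)^2 + (47*sqrt(2)/2)^2) = sqrt(2209/2 + 2209/2) = sqrt(2209) = 47
θ = arctan(b/a) = arctan(33.234/-33.234) (quadrant-adjusted) = 135° = 3π/4
z = 47e^(i*3π/4)


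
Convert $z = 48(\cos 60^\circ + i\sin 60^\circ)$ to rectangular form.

a = r cos θ = 48 * 1/2 = 24
b = r sin θ = 48 * sqrt(3)/2 = 24*sqrt(3)
z = 24 + 24*sqrt(3)i


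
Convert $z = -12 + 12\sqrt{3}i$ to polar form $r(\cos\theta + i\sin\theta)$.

r = |z| = sqrt(a^2 + b^2) = sqrt((-12)^2 + (12*sqrt(3))^2) = sqrt(144 + 432) = sqrt(576) = 24
θ = arctan(b/a) = arctan(20.7846/-12) (quadrant-adjusted) = 120°
z = 24(cos 120° + i sin 120°)


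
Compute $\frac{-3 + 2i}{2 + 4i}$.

Multiply numerator and denominator by conjugate (2 - 4i):
= (-3 + 2i)(2 - 4i) / (2^2 + 4^2)
= (2 + 16i) / 20
Divide through by 2: (1 + 8i) / 10
= 1/10 + (4/5)i


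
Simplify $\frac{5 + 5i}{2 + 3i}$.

Multiply numerator and denominator by conjugate (2 - 3i):
= (5 + 5i)(2 - 3i) / (2^2 + 3^2)
= (25 - 5i) / 13
= 25/13 - (5/13)i


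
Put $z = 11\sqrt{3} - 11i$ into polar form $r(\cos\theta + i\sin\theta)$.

r = |z| = sqrt(a^2 + b^2) = sqrt((11*sqrt(3))^2 + (-11)^2) = sqrt(363 + 121) = sqrt(484) = 22
θ = arctan(b/a) = arctan(-11/19.0526) (quadrant-adjusted) = 330°
z = 22(cos 330° + i sin 330°)


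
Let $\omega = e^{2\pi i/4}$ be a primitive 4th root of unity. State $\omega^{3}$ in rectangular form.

ω^3 = e^(2πi·3/4) = e^(i·3π/2)
= cos(3π/2) + i sin(3π/2)
= -i


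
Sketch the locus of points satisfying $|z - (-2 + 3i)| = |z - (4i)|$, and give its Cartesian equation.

|z - z1| = |z - z2| means z is equidistant from z1 and z2,
i.e. the perpendicular bisector of the segment from (-2, 3) to (0, 4) (midpoint (-1, 7/2)).
With z = x + yi, square both sides:
(x - (-2))^2 + (y - 3)^2 = (x - 0)^2 + (y - 4)^2
The x^2 and y^2 terms cancel: 4x + 2y = 16 - 13 = 3
Simplify: 4x + 2y = 3
Locus: Perpendicular bisector of the segment from (-2, 3) to (0, 4): the line 4x + 2y = 3


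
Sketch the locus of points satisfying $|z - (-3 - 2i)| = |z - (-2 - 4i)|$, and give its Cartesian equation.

|z - z1| = |z - z2| means z is equidistant from z1 and z2,
i.e. the perpendicular bisector of the segment from (-3, -2) to (-2, -4) (midpoint (-5/2, -3)).
With z = x + yi, square both sides:
(x - (-3))^2 + (y - (-2))^2 = (x - (-2))^2 + (y - (-4))^2
The x^2 and y^2 terms cancel: 2x + (-4)y = 20 - 13 = 7
Simplify: 2x - 4y = 7
Locus: Perpendicular bisector of the segment from (-3, -2) to (-2, -4): the line 2x - 4y = 7


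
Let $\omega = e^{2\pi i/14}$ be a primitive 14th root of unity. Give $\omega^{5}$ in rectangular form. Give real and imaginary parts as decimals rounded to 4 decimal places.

ω^5 = e^(2πi·5/14) = e^(i·5π/7)
= cos(5π/7) + i sin(5π/7)
= -0.6235 + 0.7818i


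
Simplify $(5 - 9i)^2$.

(a + bi)^2 = a^2 - b^2 + 2abi
= 5^2 - (-9)^2 + 2*5*(-9)i
= -56 - 90i


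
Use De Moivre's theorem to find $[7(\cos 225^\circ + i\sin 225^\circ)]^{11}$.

By De Moivre: z^n = r^n(cos(nθ) + i sin(nθ))
= 7^11(cos(11*225°) + i sin(11*225°))
= 1977326743(cos 315° + i sin 315°)
= 1977326743*sqrt(2)/2 - (1977326743*sqrt(2)/2)i


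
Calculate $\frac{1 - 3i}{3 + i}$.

Multiply numerator and denominator by conjugate (3 - i):
= (1 - 3i)(3 - i) / (3^2 + 1^2)
= (-10i) / 10
= -i


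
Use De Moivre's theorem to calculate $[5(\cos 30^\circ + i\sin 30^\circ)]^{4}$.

By De Moivre: z^n = r^n(cos(nθ) + i sin(nθ))
= 5^4(cos(4*30°) + i sin(4*30°))
= 625(cos 120° + i sin 120°)
= -625/2 + (625*sqrt(3)/2)i


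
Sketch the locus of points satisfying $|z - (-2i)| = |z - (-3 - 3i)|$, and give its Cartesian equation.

|z - z1| = |z - z2| means z is equidistant from z1 and z2,
i.e. the perpendicular bisector of the segment from (0, -2) to (-3, -3) (midpoint (-3/2, -5/2)).
With z = x + yi, square both sides:
(x - 0)^2 + (y - (-2))^2 = (x - (-3))^2 + (y - (-3))^2
The x^2 and y^2 terms cancel: -6x + (-2)y = 18 - 4 = 14
Simplify: 3x + y = -7
Locus: Perpendicular bisector of the segment from (0, -2) to (-3, -3): the line 3x + y = -7


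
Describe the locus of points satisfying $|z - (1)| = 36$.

|z - z0| = r describes a circle centered at z0 with radius r
Here z0 = 1 and r = 36
Locus: Circle centered at (1, 0) with radius 36


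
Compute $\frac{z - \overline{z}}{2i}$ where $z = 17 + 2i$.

z - conjugate(z) = 2bi
(z - conjugate(z))/(2i) = 2bi/(2i) = b = 2


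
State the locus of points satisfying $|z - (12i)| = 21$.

|z - z0| = r describes a circle centered at z0 with radius r
Here z0 = 12i and r = 21
Locus: Circle centered at (0, 12) with radius 21


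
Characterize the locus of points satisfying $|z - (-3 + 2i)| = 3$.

|z - z0| = r describes a circle centered at z0 with radius r
Here z0 = -3 + 2i and r = 3
Locus: Circle centered at (-3, 2) with radius 3


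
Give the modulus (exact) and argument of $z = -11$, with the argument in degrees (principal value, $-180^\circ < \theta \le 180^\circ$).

|z| = sqrt((-11)^2 + 0^2) = 11
b = 0 and a < 0, so z lies on the negative real axis: arg(z) = 180°


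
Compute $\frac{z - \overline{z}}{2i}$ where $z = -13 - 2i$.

z - conjugate(z) = 2bi
(z - conjugate(z))/(2i) = 2bi/(2i) = b = -2


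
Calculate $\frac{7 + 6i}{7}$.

Divisor is real, so divide each part by 7:
= 1 + (6/7)i


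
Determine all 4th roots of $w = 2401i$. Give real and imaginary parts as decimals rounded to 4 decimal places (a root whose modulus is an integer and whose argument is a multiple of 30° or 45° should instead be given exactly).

|w| = 2401, arg(w) = 90°
Root modulus = 2401^(1/4) = 7
Root arguments: θ_k = (90° + 360°k)/4 for k = 0, 1, ..., 3
Compute each root as (root modulus)(cos θ_k + i sin θ_k) using full-precision intermediates, then round to 4 decimal places.
Roots: 6.4672 + 2.6788i, -2.6788 + 6.4672i, -6.4672 - 2.6788i, 2.6788 - 6.4672i


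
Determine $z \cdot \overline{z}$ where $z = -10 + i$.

z * conjugate(z) = |z|^2 = a^2 + b^2
= (-10)^2 + 1^2 = 101


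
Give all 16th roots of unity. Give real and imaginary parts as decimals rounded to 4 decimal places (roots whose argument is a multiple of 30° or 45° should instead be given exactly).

ω_k = e^(2πik/16) = cos(2πk/16) + i sin(2πk/16) for k = 0, 1, ..., 15
Roots: 1, 0.9239 + 0.3827i, sqrt(2)/2 + (sqrt(2)/2)i, 0.3827 + 0.9239i, i, -0.3827 + 0.9239i, -sqrt(2)/2 + (sqrt(2)/2)i, -0.9239 + 0.3827i, -1, -0.9239 - 0.3827i, -sqrt(2)/2 - (sqrt(2)/2)i, -0.3827 - 0.9239i, -i, 0.3827 - 0.9239i, sqrt(2)/2 - (sqrt(2)/2)i, 0.9239 - 0.3827i


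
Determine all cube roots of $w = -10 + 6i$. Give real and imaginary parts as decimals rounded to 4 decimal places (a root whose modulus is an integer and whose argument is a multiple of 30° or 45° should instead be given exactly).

|w| = sqrt(136) ≈ 11.661904, arg(w) ≈ 149.036243°
Root modulus = sqrt(136)^(1/3) ≈ 2.267722
Root arguments: θ_k = (arg(w) + 360°k)/3 for k = 0, 1, ..., 2
Compute each root as (root modulus)(cos θ_k + i sin θ_k) using full-precision intermediates, then round to 4 decimal places.
Roots: 1.4674 + 1.7290i, -2.2310 + 0.4063i, 0.7636 - 2.1353i


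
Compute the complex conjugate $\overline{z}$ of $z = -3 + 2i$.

If z = a + bi, then conjugate(z) = a - bi
conjugate(-3 + 2i) = -3 - 2i


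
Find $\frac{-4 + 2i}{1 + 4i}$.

Multiply numerator and denominator by conjugate (1 - 4i):
= (-4 + 2i)(1 - 4i) / (1^2 + 4^2)
= (4 + 18i) / 17
= 4/17 + (18/17)i


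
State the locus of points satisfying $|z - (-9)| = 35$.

|z - z0| = r describes a circle centered at z0 with radius r
Here z0 = -9 and r = 35
Locus: Circle centered at (-9, 0) with radius 35


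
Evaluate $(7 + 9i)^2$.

(a + bi)^2 = a^2 - b^2 + 2abi
= 7^2 - 9^2 + 2*7*9i
= -32 + 126i


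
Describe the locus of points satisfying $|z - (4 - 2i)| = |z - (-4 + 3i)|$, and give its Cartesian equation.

|z - z1| = |z - z2| means z is equidistant from z1 and z2,
i.e. the perpendicular bisector of the segment from (4, -2) to (-4, 3) (midpoint (0, 1/2)).
With z = x + yi, square both sides:
(x - 4)^2 + (y - (-2))^2 = (x - (-4))^2 + (y - 3)^2
The x^2 and y^2 terms cancel: -16x + 10y = 25 - 20 = 5
Simplify: 16x - 10y = -5
Locus: Perpendicular bisector of the segment from (4, -2) to (-4, 3): the line 16x - 10y = -5


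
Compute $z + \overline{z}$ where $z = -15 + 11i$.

z + conjugate(z) = (a + bi) + (a - bi) = 2a
= 2 * (-15) = -30


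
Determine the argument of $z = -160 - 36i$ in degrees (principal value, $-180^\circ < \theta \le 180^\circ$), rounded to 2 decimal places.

θ = arctan(b/a) = arctan(-36/-160) (quadrant-adjusted) = -167.32°


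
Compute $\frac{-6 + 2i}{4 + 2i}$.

Multiply numerator and denominator by conjugate (4 - 2i):
= (-6 + 2i)(4 - 2i) / (4^2 + 2^2)
= (-20 + 20i) / 20
= -1 + i


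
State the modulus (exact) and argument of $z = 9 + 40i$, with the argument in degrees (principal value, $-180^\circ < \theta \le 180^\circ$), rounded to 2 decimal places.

|z| = sqrt(9^2 + 40^2) = 41
arg(z) = arctan(b/a) = arctan(40/9) (quadrant-adjusted) = 77.32°


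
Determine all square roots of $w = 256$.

|w| = 256, arg(w) = 0°
Root modulus = 256^(1/2) = 16
Root arguments: θ_k = (0° + 360°k)/2 for k = 0, 1, ..., 1
Roots: 16, -16


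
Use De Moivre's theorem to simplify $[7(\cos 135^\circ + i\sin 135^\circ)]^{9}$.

By De Moivre: z^n = r^n(cos(nθ) + i sin(nθ))
= 7^9(cos(9*135°) + i sin(9*135°))
= 40353607(cos 135° + i sin 135°)
= -40353607*sqrt(2)/2 + (40353607*sqrt(2)/2)i


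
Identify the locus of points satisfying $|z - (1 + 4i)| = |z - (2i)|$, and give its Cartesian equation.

|z - z1| = |z - z2| means z is equidistant from z1 and z2,
i.e. the perpendicular bisector of the segment from (1, 4) to (0, 2) (midpoint (1/2, 3)).
With z = x + yi, square both sides:
(x - 1)^2 + (y - 4)^2 = (x - 0)^2 + (y - 2)^2
The x^2 and y^2 terms cancel: -2x + (-4)y = 4 - 17 = -13
Simplify: 2x + 4y = 13
Locus: Perpendicular bisector of the segment from (1, 4) to (0, 2): the line 2x + 4y = 13


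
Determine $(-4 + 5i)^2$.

(a + bi)^2 = a^2 - b^2 + 2abi
= (-4)^2 - 5^2 + 2*(-4)*5i
= -9 - 40i


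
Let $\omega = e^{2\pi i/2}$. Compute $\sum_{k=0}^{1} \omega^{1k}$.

Let ζ = ω^1 = e^(2πi·1/2). Since 2 ∤ 1, ζ ≠ 1.
Sum = Σ_{k=0}^{1} ζ^k = (ζ^2 - 1)/(ζ - 1) = (ω^{1·2} - 1)/(ζ - 1) = (1 - 1)/(ζ - 1) = 0


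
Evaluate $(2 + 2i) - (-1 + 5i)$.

(2 - (-1)) + (2 - 5)i = 3 - 3i


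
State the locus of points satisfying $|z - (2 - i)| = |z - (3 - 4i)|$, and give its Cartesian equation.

|z - z1| = |z - z2| means z is equidistant from z1 and z2,
i.e. the perpendicular bisector of the segment from (2, -1) to (3, -4) (midpoint (5/2, -5/2)).
With z = x + yi, square both sides:
(x - 2)^2 + (y - (-1))^2 = (x - 3)^2 + (y - (-4))^2
The x^2 and y^2 terms cancel: 2x + (-6)y = 25 - 5 = 20
Simplify: x - 3y = 10
Locus: Perpendicular bisector of the segment from (2, -1) to (3, -4): the line x - 3y = 10


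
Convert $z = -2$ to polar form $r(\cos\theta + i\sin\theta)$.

r = |z| = sqrt(a^2 + b^2) = sqrt((-2)^2 + (0)^2) = sqrt(4 + 0) = sqrt(4) = 2
b = 0 and a < 0, so z lies on the negative real axis: θ = 180°
z = 2(cos 180° + i sin 180°)


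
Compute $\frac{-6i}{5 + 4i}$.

Multiply numerator and denominator by conjugate (5 - 4i):
= (-6i)(5 - 4i) / (5^2 + 4^2)
= (-24 - 30i) / 41
= -24/41 - (30/41)i


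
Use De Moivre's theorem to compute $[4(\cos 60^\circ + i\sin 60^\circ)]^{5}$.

By De Moivre: z^n = r^n(cos(nθ) + i sin(nθ))
= 4^5(cos(5*60°) + i sin(5*60°))
= 1024(cos 300° + i sin 300°)
= 512 - 512*sqrt(3)i


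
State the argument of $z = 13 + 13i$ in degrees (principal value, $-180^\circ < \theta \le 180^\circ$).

θ = arctan(b/a) = arctan(13/13) (quadrant-adjusted) = 45°


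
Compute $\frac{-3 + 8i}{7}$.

Divisor is real, so divide each part by 7:
= -3/7 + (8/7)i


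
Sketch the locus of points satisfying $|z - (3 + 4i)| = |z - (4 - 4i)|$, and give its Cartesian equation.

|z - z1| = |z - z2| means z is equidistant from z1 and z2,
i.e. the perpendicular bisector of the segment from (3, 4) to (4, -4) (midpoint (7/2, 0)).
With z = x + yi, square both sides:
(x - 3)^2 + (y - 4)^2 = (x - 4)^2 + (y - (-4))^2
The x^2 and y^2 terms cancel: 2x + (-16)y = 32 - 25 = 7
Simplify: 2x - 16y = 7
Locus: Perpendicular bisector of the segment from (3, 4) to (4, -4): the line 2x - 16y = 7


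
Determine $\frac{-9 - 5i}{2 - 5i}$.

Multiply numerator and denominator by conjugate (2 + 5i):
= (-9 - 5i)(2 + 5i) / (2^2 + (-5)^2)
= (7 - 55i) / 29
= 7/29 - (55/29)i


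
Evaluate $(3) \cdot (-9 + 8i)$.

(a1*a2 - b1*b2) + (a1*b2 + b1*a2)i
= (-27 - 0) + (24 + 0)i
= -27 + 24i


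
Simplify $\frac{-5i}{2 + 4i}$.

Multiply numerator and denominator by conjugate (2 - 4i):
= (-5i)(2 - 4i) / (2^2 + 4^2)
= (-20 - 10i) / 20
Divide through by 10: (-2 - i) / 2
= -1 - (1/2)i


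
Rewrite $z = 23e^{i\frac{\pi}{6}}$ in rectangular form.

a = r cos θ = 23 * sqrt(3)/2 = 23*sqrt(3)/2
b = r sin θ = 23 * 1/2 = 23/2
z = 23*sqrt(3)/2 + (23/2)i


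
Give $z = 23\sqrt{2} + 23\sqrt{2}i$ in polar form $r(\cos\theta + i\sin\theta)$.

r = |z| = sqrt(a^2 + b^2) = sqrt((23*sqrt(2))^2 + (23*sqrt(2))^2) = sqrt(1058 + 1058) = sqrt(2116) = 46
θ = arctan(b/a) = arctan(32.5269/32.5269) (quadrant-adjusted) = 45°
z = 46(cos 45° + i sin 45°)


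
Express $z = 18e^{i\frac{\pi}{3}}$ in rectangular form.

a = r cos θ = 18 * 1/2 = 9
b = r sin θ = 18 * sqrt(3)/2 = 9*sqrt(3)
z = 9 + 9*sqrt(3)i


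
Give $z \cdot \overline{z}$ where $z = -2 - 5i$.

z * conjugate(z) = |z|^2 = a^2 + b^2
= (-2)^2 + (-5)^2 = 29


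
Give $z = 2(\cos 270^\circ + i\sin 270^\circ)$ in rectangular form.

a = r cos θ = 2 * 0 = 0
b = r sin θ = 2 * -1 = -2
z = -2i


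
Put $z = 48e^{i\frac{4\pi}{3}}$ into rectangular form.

a = r cos θ = 48 * -1/2 = -24
b = r sin θ = 48 * -sqrt(3)/2 = -24*sqrt(3)
z = -24 - 24*sqrt(3)i


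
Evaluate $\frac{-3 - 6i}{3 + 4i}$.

Multiply numerator and denominator by conjugate (3 - 4i):
= (-3 - 6i)(3 - 4i) / (3^2 + 4^2)
= (-33 - 6i) / 25
= -33/25 - (6/25)i


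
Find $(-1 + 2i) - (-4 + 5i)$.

(-1 - (-4)) + (2 - 5)i = 3 - 3i


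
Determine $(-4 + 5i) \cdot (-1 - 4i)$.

(a1*a2 - b1*b2) + (a1*b2 + b1*a2)i
= (4 - (-20)) + (16 + (-5))i
= 24 + 11i


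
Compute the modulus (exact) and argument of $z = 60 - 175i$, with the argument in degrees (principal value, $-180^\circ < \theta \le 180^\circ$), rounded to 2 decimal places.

|z| = sqrt(60^2 + (-175)^2) = 185
arg(z) = arctan(b/a) = arctan(-175/60) (quadrant-adjusted) = -71.08°


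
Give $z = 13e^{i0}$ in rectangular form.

a = r cos θ = 13 * 1 = 13
b = r sin θ = 13 * 0 = 0
z = 13


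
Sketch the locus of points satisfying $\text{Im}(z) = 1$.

Im(z) = y where z = x + yi; the equation y = 1 is satisfied by all points with that y-coordinate
Locus: Horizontal line y = 1


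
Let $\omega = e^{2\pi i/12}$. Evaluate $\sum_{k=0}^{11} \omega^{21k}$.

Let ζ = ω^21 = e^(2πi·21/12). Since 12 ∤ 21, ζ ≠ 1.
Sum = Σ_{k=0}^{11} ζ^k = (ζ^12 - 1)/(ζ - 1) = (ω^{21·12} - 1)/(ζ - 1) = (1 - 1)/(ζ - 1) = 0


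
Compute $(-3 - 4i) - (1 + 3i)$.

(-3 - 1) + (-4 - 3)i = -4 - 7i


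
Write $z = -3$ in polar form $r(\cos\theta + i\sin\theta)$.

r = |z| = sqrt(a^2 + b^2) = sqrt((-3)^2 + (0)^2) = sqrt(9 + 0) = sqrt(9) = 3
b = 0 and a < 0, so z lies on the negative real axis: θ = 180°
z = 3(cos 180° + i sin 180°)


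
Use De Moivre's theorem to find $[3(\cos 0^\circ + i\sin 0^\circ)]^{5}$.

By De Moivre: z^n = r^n(cos(nθ) + i sin(nθ))
= 3^5(cos(5*0°) + i sin(5*0°))
= 243(cos 0° + i sin 0°)
= 243


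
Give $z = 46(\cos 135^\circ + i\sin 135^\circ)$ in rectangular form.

a = r cos θ = 46 * -sqrt(2)/2 = -23*sqrt(2)
b = r sin θ = 46 * sqrt(2)/2 = 23*sqrt(2)
z = -23*sqrt(2) + 23*sqrt(2)i


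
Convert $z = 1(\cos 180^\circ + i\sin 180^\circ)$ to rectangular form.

a = r cos θ = 1 * -1 = -1
b = r sin θ = 1 * 0 = 0
z = -1


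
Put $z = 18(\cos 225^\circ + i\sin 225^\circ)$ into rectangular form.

a = r cos θ = 18 * -sqrt(2)/2 = -9*sqrt(2)
b = r sin θ = 18 * -sqrt(2)/2 = -9*sqrt(2)
z = -9*sqrt(2) - 9*sqrt(2)i


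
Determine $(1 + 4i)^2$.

(a + bi)^2 = a^2 - b^2 + 2abi
= 1^2 - 4^2 + 2*1*4i
= -15 + 8i


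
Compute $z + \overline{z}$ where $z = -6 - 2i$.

z + conjugate(z) = (a + bi) + (a - bi) = 2a
= 2 * (-6) = -12


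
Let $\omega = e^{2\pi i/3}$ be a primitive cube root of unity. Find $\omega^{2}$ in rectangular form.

ω^2 = e^(2πi·2/3) = e^(i·4π/3)
= cos(4π/3) + i sin(4π/3)
= -1/2 - (sqrt(3)/2)i


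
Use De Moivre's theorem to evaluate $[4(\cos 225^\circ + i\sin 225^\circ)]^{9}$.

By De Moivre: z^n = r^n(cos(nθ) + i sin(nθ))
= 4^9(cos(9*225°) + i sin(9*225°))
= 262144(cos 225° + i sin 225°)
= -131072*sqrt(2) - 131072*sqrt(2)i


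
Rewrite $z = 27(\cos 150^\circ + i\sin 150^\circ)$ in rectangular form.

a = r cos θ = 27 * -sqrt(3)/2 = -27*sqrt(3)/2
b = r sin θ = 27 * 1/2 = 27/2
z = -27*sqrt(3)/2 + (27/2)i


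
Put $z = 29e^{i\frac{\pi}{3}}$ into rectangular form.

a = r cos θ = 29 * 1/2 = 29/2
b = r sin θ = 29 * sqrt(3)/2 = 29*sqrt(3)/2
z = 29/2 + (29*sqrt(3)/2)i


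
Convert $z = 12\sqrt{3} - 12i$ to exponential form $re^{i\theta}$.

r = |z| = sqrt((12*sqrt(3))^2 + (-12)^2) = sqrt(432 + 144) = sqrt(576) = 24
θ = arctan(b/a) = arctan(-12/20.7846) (quadrant-adjusted) = -30° = -π/6
z = 24e^(-i*π/6)


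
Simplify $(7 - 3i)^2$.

(a + bi)^2 = a^2 - b^2 + 2abi
= 7^2 - (-3)^2 + 2*7*(-3)i
= 40 - 42i


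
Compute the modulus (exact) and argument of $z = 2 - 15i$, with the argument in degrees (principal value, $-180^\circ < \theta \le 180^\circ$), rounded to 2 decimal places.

|z| = sqrt(2^2 + (-15)^2) = sqrt(229)
arg(z) = arctan(b/a) = arctan(-15/2) (quadrant-adjusted) = -82.41°


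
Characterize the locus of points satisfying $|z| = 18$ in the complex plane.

|z| = 18 means sqrt(x^2 + y^2) = 18
This is a circle of radius 18 centered at the origin


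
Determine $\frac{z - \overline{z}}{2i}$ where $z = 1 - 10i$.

z - conjugate(z) = 2bi
(z - conjugate(z))/(2i) = 2bi/(2i) = b = -10


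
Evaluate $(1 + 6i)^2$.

(a + bi)^2 = a^2 - b^2 + 2abi
= 1^2 - 6^2 + 2*1*6i
= -35 + 12i


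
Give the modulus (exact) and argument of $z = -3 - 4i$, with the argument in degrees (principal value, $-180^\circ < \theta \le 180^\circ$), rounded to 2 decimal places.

|z| = sqrt((-3)^2 + (-4)^2) = 5
arg(z) = arctan(b/a) = arctan(-4/-3) (quadrant-adjusted) = -126.87°


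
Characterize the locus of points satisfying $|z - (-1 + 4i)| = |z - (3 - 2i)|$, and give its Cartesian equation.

|z - z1| = |z - z2| means z is equidistant from z1 and z2,
i.e. the perpendicular bisector of the segment from (-1, 4) to (3, -2) (midpoint (1, 1)).
With z = x + yi, square both sides:
(x - (-1))^2 + (y - 4)^2 = (x - 3)^2 + (y - (-2))^2
The x^2 and y^2 terms cancel: 8x + (-12)y = 13 - 17 = -4
Simplify: 2x - 3y = -1
Locus: Perpendicular bisector of the segment from (-1, 4) to (3, -2): the line 2x - 3y = -1


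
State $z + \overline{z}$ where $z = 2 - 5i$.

z + conjugate(z) = (a + bi) + (a - bi) = 2a
= 2 * 2 = 4


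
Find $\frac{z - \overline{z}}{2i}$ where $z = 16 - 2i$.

z - conjugate(z) = 2bi
(z - conjugate(z))/(2i) = 2bi/(2i) = b = -2


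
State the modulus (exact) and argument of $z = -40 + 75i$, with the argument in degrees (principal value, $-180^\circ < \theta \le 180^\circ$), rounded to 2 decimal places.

|z| = sqrt((-40)^2 + 75^2) = 85
arg(z) = arctan(b/a) = arctan(75/-40) (quadrant-adjusted) = 118.07°


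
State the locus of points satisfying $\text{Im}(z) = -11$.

Im(z) = y where z = x + yi; the equation y = -11 is satisfied by all points with that y-coordinate
Locus: Horizontal line y = -11


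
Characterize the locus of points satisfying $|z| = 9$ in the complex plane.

|z| = 9 means sqrt(x^2 + y^2) = 9
This is a circle of radius 9 centered at the origin


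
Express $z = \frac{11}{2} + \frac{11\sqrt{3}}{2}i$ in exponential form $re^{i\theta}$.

r = |z| = sqrt((11/2)^2 + (11*sqrt(3)/2)^2) = sqrt(121/4 + 363/4) = sqrt(121) = 11
θ = arctan(b/a) = arctan(9.5263/5.5) (quadrant-adjusted) = 60° = π/3
z = 11e^(i*π/3)


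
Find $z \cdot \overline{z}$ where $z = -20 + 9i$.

z * conjugate(z) = |z|^2 = a^2 + b^2
= (-20)^2 + 9^2 = 481


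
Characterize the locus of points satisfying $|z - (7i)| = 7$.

|z - z0| = r describes a circle centered at z0 with radius r
Here z0 = 7i and r = 7
Locus: Circle centered at (0, 7) with radius 7


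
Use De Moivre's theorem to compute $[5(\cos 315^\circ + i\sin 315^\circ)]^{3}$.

By De Moivre: z^n = r^n(cos(nθ) + i sin(nθ))
= 5^3(cos(3*315°) + i sin(3*315°))
= 125(cos 225° + i sin 225°)
= -125*sqrt(2)/2 - (125*sqrt(2)/2)i


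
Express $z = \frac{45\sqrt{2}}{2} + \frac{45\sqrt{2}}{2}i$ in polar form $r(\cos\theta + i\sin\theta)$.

r = |z| = sqrt(a^2 + b^2) = sqrt((45*sqrt(2)/2)^2 + (45*sqrt(2)/2)^2) = sqrt(2025/2 + 2025/2) = sqrt(2025) = 45
θ = arctan(b/a) = arctan(31.8198/31.8198) (quadrant-adjusted) = 45°
z = 45(cos 45° + i sin 45°)


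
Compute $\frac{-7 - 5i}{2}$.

Divisor is real, so divide each part by 2:
= -7/2 - (5/2)i


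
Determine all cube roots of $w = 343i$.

|w| = 343, arg(w) = 90°
Root modulus = 343^(1/3) = 7
Root arguments: θ_k = (90° + 360°k)/3 for k = 0, 1, ..., 2
Roots: 7*sqrt(3)/2 + (7/2)i, -7*sqrt(3)/2 + (7/2)i, -7i


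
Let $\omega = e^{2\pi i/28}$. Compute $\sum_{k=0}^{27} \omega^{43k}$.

Let ζ = ω^43 = e^(2πi·43/28). Since 28 ∤ 43, ζ ≠ 1.
Sum = Σ_{k=0}^{27} ζ^k = (ζ^28 - 1)/(ζ - 1) = (ω^{43·28} - 1)/(ζ - 1) = (1 - 1)/(ζ - 1) = 0


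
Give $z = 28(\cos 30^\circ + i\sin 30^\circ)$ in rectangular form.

a = r cos θ = 28 * sqrt(3)/2 = 14*sqrt(3)
b = r sin θ = 28 * 1/2 = 14
z = 14*sqrt(3) + 14i


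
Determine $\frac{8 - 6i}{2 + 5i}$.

Multiply numerator and denominator by conjugate (2 - 5i):
= (8 - 6i)(2 - 5i) / (2^2 + 5^2)
= (-14 - 52i) / 29
= -14/29 - (52/29)i


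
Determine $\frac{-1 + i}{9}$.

Divisor is real, so divide each part by 9:
= -1/9 + (1/9)i


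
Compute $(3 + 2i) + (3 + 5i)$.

(3 + 3) + (2 + 5)i = 6 + 7i


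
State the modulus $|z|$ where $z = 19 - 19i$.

|z| = sqrt(a^2 + b^2) = sqrt(19^2 + (-19)^2) = sqrt(722) = sqrt(722)


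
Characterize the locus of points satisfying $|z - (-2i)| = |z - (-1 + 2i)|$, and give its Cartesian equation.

|z - z1| = |z - z2| means z is equidistant from z1 and z2,
i.e. the perpendicular bisector of the segment from (0, -2) to (-1, 2) (midpoint (-1/2, 0)).
With z = x + yi, square both sides:
(x - 0)^2 + (y - (-2))^2 = (x - (-1))^2 + (y - 2)^2
The x^2 and y^2 terms cancel: -2x + 8y = 5 - 4 = 1
Simplify: 2x - 8y = -1
Locus: Perpendicular bisector of the segment from (0, -2) to (-1, 2): the line 2x - 8y = -1


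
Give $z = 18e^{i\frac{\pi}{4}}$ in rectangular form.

a = r cos θ = 18 * sqrt(2)/2 = 9*sqrt(2)
b = r sin θ = 18 * sqrt(2)/2 = 9*sqrt(2)
z = 9*sqrt(2) + 9*sqrt(2)i


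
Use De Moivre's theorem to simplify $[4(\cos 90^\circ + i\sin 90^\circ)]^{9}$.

By De Moivre: z^n = r^n(cos(nθ) + i sin(nθ))
= 4^9(cos(9*90°) + i sin(9*90°))
= 262144(cos 90° + i sin 90°)
= 262144i


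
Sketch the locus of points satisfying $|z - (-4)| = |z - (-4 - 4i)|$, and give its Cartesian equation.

|z - z1| = |z - z2| means z is equidistant from z1 and z2,
i.e. the perpendicular bisector of the segment from (-4, 0) to (-4, -4) (midpoint (-4, -2)).
With z = x + yi, square both sides:
(x - (-4))^2 + (y - 0)^2 = (x - (-4))^2 + (y - (-4))^2
The x^2 and y^2 terms cancel: 0x + (-8)y = 32 - 16 = 16
Simplify: y = -2
Locus: Perpendicular bisector of the segment from (-4, 0) to (-4, -4): the line y = -2


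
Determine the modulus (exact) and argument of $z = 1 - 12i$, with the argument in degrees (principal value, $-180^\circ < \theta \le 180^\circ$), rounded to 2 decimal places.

|z| = sqrt(1^2 + (-12)^2) = sqrt(145)
arg(z) = arctan(b/a) = arctan(-12/1) (quadrant-adjusted) = -85.24°


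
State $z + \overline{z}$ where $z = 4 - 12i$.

z + conjugate(z) = (a + bi) + (a - bi) = 2a
= 2 * 4 = 8


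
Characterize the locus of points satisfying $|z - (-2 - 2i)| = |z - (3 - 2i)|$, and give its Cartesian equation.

|z - z1| = |z - z2| means z is equidistant from z1 and z2,
i.e. the perpendicular bisector of the segment from (-2, -2) to (3, -2) (midpoint (1/2, -2)).
With z = x + yi, square both sides:
(x - (-2))^2 + (y - (-2))^2 = (x - 3)^2 + (y - (-2))^2
The x^2 and y^2 terms cancel: 10x + 0y = 13 - 8 = 5
Simplify: x = 1/2
Locus: Perpendicular bisector of the segment from (-2, -2) to (3, -2): the line x = 1/2


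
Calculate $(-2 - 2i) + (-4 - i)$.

(-2 + (-4)) + (-2 + (-1))i = -6 - 3i


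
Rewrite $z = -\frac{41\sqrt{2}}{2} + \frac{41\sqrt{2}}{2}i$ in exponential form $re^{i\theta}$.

r = |z| = sqrt((-41*sqrt(2)/2)^2 + (41*sqrt(2)/2)^2) = sqrt(1681/2 + 1681/2) = sqrt(1681) = 41
θ = arctan(b/a) = arctan(28.9914/-28.9914) (quadrant-adjusted) = 135° = 3π/4
z = 41e^(i*3π/4)


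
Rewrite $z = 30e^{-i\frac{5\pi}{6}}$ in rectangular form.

a = r cos θ = 30 * -sqrt(3)/2 = -15*sqrt(3)
b = r sin θ = 30 * -1/2 = -15
z = -15*sqrt(3) - 15i


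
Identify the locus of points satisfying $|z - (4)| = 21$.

|z - z0| = r describes a circle centered at z0 with radius r
Here z0 = 4 and r = 21
Locus: Circle centered at (4, 0) with radius 21


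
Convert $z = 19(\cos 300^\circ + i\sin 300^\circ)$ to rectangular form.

a = r cos θ = 19 * 1/2 = 19/2
b = r sin θ = 19 * -sqrt(3)/2 = -19*sqrt(3)/2
z = 19/2 - (19*sqrt(3)/2)i


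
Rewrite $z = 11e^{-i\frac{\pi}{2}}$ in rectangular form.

a = r cos θ = 11 * 0 = 0
b = r sin θ = 11 * -1 = -11
z = -11i


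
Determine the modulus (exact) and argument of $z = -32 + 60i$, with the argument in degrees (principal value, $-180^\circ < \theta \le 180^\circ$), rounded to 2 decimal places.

|z| = sqrt((-32)^2 + 60^2) = 68
arg(z) = arctan(b/a) = arctan(60/-32) (quadrant-adjusted) = 118.07°


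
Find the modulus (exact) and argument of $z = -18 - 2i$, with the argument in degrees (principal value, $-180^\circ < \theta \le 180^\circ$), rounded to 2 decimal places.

|z| = sqrt((-18)^2 + (-2)^2) = sqrt(328)
arg(z) = arctan(b/a) = arctan(-2/-18) (quadrant-adjusted) = -173.66°


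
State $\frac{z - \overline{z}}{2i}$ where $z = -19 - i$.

z - conjugate(z) = 2bi
(z - conjugate(z))/(2i) = 2bi/(2i) = b = -1


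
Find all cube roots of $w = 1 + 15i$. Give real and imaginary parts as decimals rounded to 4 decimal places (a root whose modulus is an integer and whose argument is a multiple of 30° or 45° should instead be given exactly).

|w| = sqrt(226) ≈ 15.033296, arg(w) ≈ 86.185925°
Root modulus = sqrt(226)^(1/3) ≈ 2.468036
Root arguments: θ_k = (arg(w) + 360°k)/3 for k = 0, 1, ..., 2
Compute each root as (root modulus)(cos θ_k + i sin θ_k) using full-precision intermediates, then round to 4 decimal places.
Roots: 2.1642 + 1.1863i, -2.1095 + 1.2811i, -0.0548 - 2.4674i


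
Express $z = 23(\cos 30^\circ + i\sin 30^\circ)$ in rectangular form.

a = r cos θ = 23 * sqrt(3)/2 = 23*sqrt(3)/2
b = r sin θ = 23 * 1/2 = 23/2
z = 23*sqrt(3)/2 + (23/2)i


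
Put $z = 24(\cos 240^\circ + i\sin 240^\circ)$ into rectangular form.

a = r cos θ = 24 * -1/2 = -12
b = r sin θ = 24 * -sqrt(3)/2 = -12*sqrt(3)
z = -12 - 12*sqrt(3)i


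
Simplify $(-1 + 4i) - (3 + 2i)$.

(-1 - 3) + (4 - 2)i = -4 + 2i


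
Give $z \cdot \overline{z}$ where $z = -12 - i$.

z * conjugate(z) = |z|^2 = a^2 + b^2
= (-12)^2 + (-1)^2 = 145


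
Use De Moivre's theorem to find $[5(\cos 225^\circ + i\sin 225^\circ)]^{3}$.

By De Moivre: z^n = r^n(cos(nθ) + i sin(nθ))
= 5^3(cos(3*225°) + i sin(3*225°))
= 125(cos 315° + i sin 315°)
= 125*sqrt(2)/2 - (125*sqrt(2)/2)i


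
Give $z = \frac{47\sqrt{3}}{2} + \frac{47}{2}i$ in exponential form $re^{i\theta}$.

r = |z| = sqrt((47*sqrt(3)/2)^2 + (47/2)^2) = sqrt(6627/4 + 2209/4) = sqrt(2209) = 47
θ = arctan(b/a) = arctan(23.5/40.7032) (quadrant-adjusted) = 30° = π/6
z = 47e^(i*π/6)


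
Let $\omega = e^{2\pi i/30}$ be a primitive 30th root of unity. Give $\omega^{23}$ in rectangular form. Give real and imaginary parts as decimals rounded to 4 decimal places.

ω^23 = e^(2πi·23/30) = e^(i·23π/15)
= cos(23π/15) + i sin(23π/15)
= 0.1045 - 0.9945i


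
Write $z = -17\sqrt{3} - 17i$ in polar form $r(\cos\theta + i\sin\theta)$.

r = |z| = sqrt(a^2 + b^2) = sqrt((-17*sqrt(3))^2 + (-17)^2) = sqrt(867 + 289) = sqrt(1156) = 34
θ = arctan(b/a) = arctan(-17/-29.4449) (quadrant-adjusted) = 210°
z = 34(cos 210° + i sin 210°)


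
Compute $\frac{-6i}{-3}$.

Divisor is real, so divide each part by -3:
= 2i


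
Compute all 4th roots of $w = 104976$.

|w| = 104976, arg(w) = 0°
Root modulus = 104976^(1/4) = 18
Root arguments: θ_k = (0° + 360°k)/4 for k = 0, 1, ..., 3
Roots: 18, 18i, -18, -18i


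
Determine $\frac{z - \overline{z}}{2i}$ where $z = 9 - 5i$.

z - conjugate(z) = 2bi
(z - conjugate(z))/(2i) = 2bi/(2i) = b = -5


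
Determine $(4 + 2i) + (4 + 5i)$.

(4 + 4) + (2 + 5)i = 8 + 7i


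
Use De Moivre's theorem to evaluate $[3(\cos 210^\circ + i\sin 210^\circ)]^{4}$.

By De Moivre: z^n = r^n(cos(nθ) + i sin(nθ))
= 3^4(cos(4*210°) + i sin(4*210°))
= 81(cos 120° + i sin 120°)
= -81/2 + (81*sqrt(3)/2)i


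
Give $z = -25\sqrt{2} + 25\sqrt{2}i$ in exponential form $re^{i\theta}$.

r = |z| = sqrt((-25*sqrt(2))^2 + (25*sqrt(2))^2) = sqrt(1250 + 1250) = sqrt(2500) = 50
θ = arctan(b/a) = arctan(35.3553/-35.3553) (quadrant-adjusted) = 135° = 3π/4
z = 50e^(i*3π/4)


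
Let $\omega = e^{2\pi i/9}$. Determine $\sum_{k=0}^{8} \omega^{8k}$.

Let ζ = ω^8 = e^(2πi·8/9). Since 9 ∤ 8, ζ ≠ 1.
Sum = Σ_{k=0}^{8} ζ^k = (ζ^9 - 1)/(ζ - 1) = (ω^{8·9} - 1)/(ζ - 1) = (1 - 1)/(ζ - 1) = 0


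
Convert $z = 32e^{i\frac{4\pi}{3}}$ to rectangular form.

a = r cos θ = 32 * -1/2 = -16
b = r sin θ = 32 * -sqrt(3)/2 = -16*sqrt(3)
z = -16 - 16*sqrt(3)i


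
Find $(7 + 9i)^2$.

(a + bi)^2 = a^2 - b^2 + 2abi
= 7^2 - 9^2 + 2*7*9i
= -32 + 126i


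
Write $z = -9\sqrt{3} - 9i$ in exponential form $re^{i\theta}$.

r = |z| = sqrt((-9*sqrt(3))^2 + (-9)^2) = sqrt(243 + 81) = sqrt(324) = 18
θ = arctan(b/a) = arctan(-9/-15.5885) (quadrant-adjusted) = -150° = -5π/6
z = 18e^(-i*5π/6)


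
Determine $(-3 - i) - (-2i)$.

(-3 - 0) + (-1 - (-2))i = -3 + i


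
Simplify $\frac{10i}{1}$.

Divisor is real, so divide each part by 1:
= 10i


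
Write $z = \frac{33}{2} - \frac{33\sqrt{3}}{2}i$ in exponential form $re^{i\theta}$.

r = |z| = sqrt((33/2)^2 + (-33*sqrt(3)/2)^2) = sqrt(1089/4 + 3267/4) = sqrt(1089) = 33
θ = arctan(b/a) = arctan(-28.5788/16.5) (quadrant-adjusted) = -60° = -π/3
z = 33e^(-i*π/3)


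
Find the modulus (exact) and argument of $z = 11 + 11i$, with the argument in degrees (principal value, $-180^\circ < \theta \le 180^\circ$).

|z| = sqrt(11^2 + 11^2) = sqrt(242)
arg(z) = arctan(b/a) = arctan(11/11) (quadrant-adjusted) = 45°


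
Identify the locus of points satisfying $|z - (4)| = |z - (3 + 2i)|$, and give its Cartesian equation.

|z - z1| = |z - z2| means z is equidistant from z1 and z2,
i.e. the perpendicular bisector of the segment from (4, 0) to (3, 2) (midpoint (7/2, 1)).
With z = x + yi, square both sides:
(x - 4)^2 + (y - 0)^2 = (x - 3)^2 + (y - 2)^2
The x^2 and y^2 terms cancel: -2x + 4y = 13 - 16 = -3
Simplify: 2x - 4y = 3
Locus: Perpendicular bisector of the segment from (4, 0) to (3, 2): the line 2x - 4y = 3


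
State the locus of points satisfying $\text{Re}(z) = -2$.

Re(z) = x where z = x + yi; the equation x = -2 is satisfied by all points with that x-coordinate
Locus: Vertical line x = -2


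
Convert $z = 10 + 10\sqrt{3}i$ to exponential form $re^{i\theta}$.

r = |z| = sqrt((10)^2 + (10*sqrt(3))^2) = sqrt(100 + 300) = sqrt(400) = 20
θ = arctan(b/a) = arctan(17.3205/10) (quadrant-adjusted) = 60° = π/3
z = 20e^(i*π/3)


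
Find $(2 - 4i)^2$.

(a + bi)^2 = a^2 - b^2 + 2abi
= 2^2 - (-4)^2 + 2*2*(-4)i
= -12 - 16i


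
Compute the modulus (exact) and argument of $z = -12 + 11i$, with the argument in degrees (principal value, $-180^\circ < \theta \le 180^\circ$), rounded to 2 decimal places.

|z| = sqrt((-12)^2 + 11^2) = sqrt(265)
arg(z) = arctan(b/a) = arctan(11/-12) (quadrant-adjusted) = 137.49°


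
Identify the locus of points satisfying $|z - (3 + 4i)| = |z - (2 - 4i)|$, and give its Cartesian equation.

|z - z1| = |z - z2| means z is equidistant from z1 and z2,
i.e. the perpendicular bisector of the segment from (3, 4) to (2, -4) (midpoint (5/2, 0)).
With z = x + yi, square both sides:
(x - 3)^2 + (y - 4)^2 = (x - 2)^2 + (y - (-4))^2
The x^2 and y^2 terms cancel: -2x + (-16)y = 20 - 25 = -5
Simplify: 2x + 16y = 5
Locus: Perpendicular bisector of the segment from (3, 4) to (2, -4): the line 2x + 16y = 5
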